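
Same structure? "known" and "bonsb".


Pattern of "known": [0, 1, 2, 3, 1]
Pattern of "bonsb": [0, 1, 2, 3, 0]
Patterns do not match
Same pattern = No


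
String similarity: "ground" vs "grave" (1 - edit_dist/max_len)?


Word 1: "ground" (length 6)
Word 2: "grave" (length 5)
One optimal edit sequence:
  1. keep 'g'
  2. keep 'r'
  3. delete 'o'  (+1)
  4. substitute 'u' -> 'a'  (+1)
  5. substitute 'n' -> 'v'  (+1)
  6. substitute 'd' -> 'e'  (+1)
Edit distance = 4
Max length = max(6, 5) = 6
Similarity = 1 - 4/6
= 0.3333


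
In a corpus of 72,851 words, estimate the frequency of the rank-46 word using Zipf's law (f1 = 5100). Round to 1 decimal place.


Zipf's law: f(r) = f(1) / r
f(1) = 5100
f(46) = 5100 / 46
= 110.9 occurrences


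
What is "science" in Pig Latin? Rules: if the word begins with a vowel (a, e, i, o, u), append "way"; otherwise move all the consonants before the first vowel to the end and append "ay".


Word: "science"
Starts with consonant(s) → move to end, add 'ay'
Consonant cluster: "sc"
Pig Latin = "iencescay"


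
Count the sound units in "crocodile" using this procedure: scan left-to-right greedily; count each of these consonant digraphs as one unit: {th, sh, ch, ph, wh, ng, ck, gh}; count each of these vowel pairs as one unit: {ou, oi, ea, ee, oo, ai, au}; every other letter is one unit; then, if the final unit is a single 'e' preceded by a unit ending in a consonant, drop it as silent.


Word: "crocodile" (9 letters)
Left-to-right scan:
  [1] 'c' (letter)
  [2] 'r' (letter)
  [3] 'o' (letter)
  [4] 'c' (letter)
  [5] 'o' (letter)
  [6] 'd' (letter)
  [7] 'i' (letter)
  [8] 'l' (letter)
  [9] 'e' (letter)
Units from scan: 9
Final unit is 'e' after a consonant -> drop as silent (-1)
Sound units = 8 units


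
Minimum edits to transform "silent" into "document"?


Word 1: "silent" (length 6)
Word 2: "document" (length 8)
One optimal edit sequence (insert/delete/substitute each cost 1):
  1. insert 'd'  (+1)
  2. insert 'o'  (+1)
  3. substitute 's' -> 'c'  (+1)
  4. substitute 'i' -> 'u'  (+1)
  5. substitute 'l' -> 'm'  (+1)
  6. keep 'e'
  7. keep 'n'
  8. keep 't'
Total edit operations: 5
Edit distance = 5


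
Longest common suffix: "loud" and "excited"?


Word 1: "loud"
Word 2: "excited"
Comparing from end:
  Pos -1: 'd' == 'd'
  Pos -2: 'u' != 'e' (stop)
LCS = "d" (length 1)


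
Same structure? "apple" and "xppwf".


Pattern of "apple": [0, 1, 1, 2, 3]
Pattern of "xppwf": [0, 1, 1, 2, 3]
Patterns match
Same pattern = Yes


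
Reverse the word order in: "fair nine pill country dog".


Original: "fair nine pill country dog"
Words (1..n): fair | nine | pill | country | dog
Reversed (n..1): dog | country | pill | nine | fair
Result = "dog country pill nine fair"


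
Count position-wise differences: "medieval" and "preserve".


Comparing character by character (same length = 8):
  Pos 0: 'm' vs 'p' !=
  Pos 1: 'e' vs 'r' !=
  Pos 2: 'd' vs 'e' !=
  Pos 3: 'i' vs 's' !=
  Pos 4: 'e' vs 'e' =
  Pos 5: 'v' vs 'r' !=
  Pos 6: 'a' vs 'v' !=
  Pos 7: 'l' vs 'e' !=
Hamming distance = 7


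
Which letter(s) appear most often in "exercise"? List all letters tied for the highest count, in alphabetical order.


Word: "exercise"
Letter counts:
  'c': 1
  'e': 3
  'i': 1
  'r': 1
  's': 1
  'x': 1
Maximum count = 3
Most frequent = 'e' (3 times each)


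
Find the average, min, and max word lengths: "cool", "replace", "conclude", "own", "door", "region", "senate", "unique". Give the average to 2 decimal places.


Lengths: "cool"=4, "replace"=7, "conclude"=8, "own"=3, "door"=4, "region"=6, "senate"=6, "unique"=6
Sum = 44, Count = 8
Average = 44/8 = 5.50
= avg=5.50, min=3, max=8


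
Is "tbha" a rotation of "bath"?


Word: "bath", Candidate: "tbha"
Method: check if candidate is substring of word+word
"bathbath" contains "tbha"? No
Is rotation = No


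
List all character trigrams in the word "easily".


Word: "easily" (length 6)
Number of trigrams = 6 - 3 + 1 = 4
  Position 0: "eas"
  Position 1: "asi"
  Position 2: "sil"
  Position 3: "ily"
Trigrams = "eas", "asi", "sil", "ily"


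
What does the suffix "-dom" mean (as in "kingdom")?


Suffix: -dom
As in: kingdom -> king + -dom
Meaning = state / realm


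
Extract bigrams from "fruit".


Word: "fruit" (length 5)
Number of bigrams = 5 - 2 + 1 = 4
  Position 0: "fr"
  Position 1: "ru"
  Position 2: "ui"
  Position 3: "it"
Bigrams = "fr", "ru", "ui", "it"


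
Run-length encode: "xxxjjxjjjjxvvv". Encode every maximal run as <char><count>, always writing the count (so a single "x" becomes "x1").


String: "xxxjjxjjjjxvvv"
Scanning for consecutive runs:
  'x' x 3
  'j' x 2
  'x' x 1
  'j' x 4
  'x' x 1
  'v' x 3
RLE = "x3j2x1j4x1v3"


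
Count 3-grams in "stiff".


Word: "stiff" (length 5)
Number of 3-grams = length - 3 + 1 = 5 - 3 + 1
= 3


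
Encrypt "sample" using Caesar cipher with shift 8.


Word: "sample"
Shift: 8
Each letter → (letter + shift) mod 26:
  's' (18) + 8 = 0 → 'a'
  'a' (0) + 8 = 8 → 'i'
  'm' (12) + 8 = 20 → 'u'
  'p' (15) + 8 = 23 → 'x'
  'l' (11) + 8 = 19 → 't'
  'e' (4) + 8 = 12 → 'm'
Result = "aiuxtm"


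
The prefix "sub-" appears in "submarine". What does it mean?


Prefix: sub-
Example: submarine (sub- + marine)
Meaning = under / below


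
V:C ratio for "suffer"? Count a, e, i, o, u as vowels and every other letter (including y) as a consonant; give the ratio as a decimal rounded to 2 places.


Word: "suffer"
Vowels (a,e,i,o,u): 2
Consonants: 4
Ratio = 2/4
= 0.50


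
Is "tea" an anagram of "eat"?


Word 1: "eat" → sorted: aet
Word 2: "tea" → sorted: aet
Same letters? aet == aet
Anagram = Yes


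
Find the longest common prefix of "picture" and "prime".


Word 1: "picture"
Word 2: "prime"
Comparing from start:
  Pos 0: 'p' == 'p'
  Pos 1: 'i' != 'r' (stop)
LCP = "p" (length 1)


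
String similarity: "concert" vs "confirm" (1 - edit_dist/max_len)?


Word 1: "concert" (length 7)
Word 2: "confirm" (length 7)
One optimal edit sequence:
  1. keep 'c'
  2. keep 'o'
  3. keep 'n'
  4. substitute 'c' -> 'f'  (+1)
  5. substitute 'e' -> 'i'  (+1)
  6. keep 'r'
  7. substitute 't' -> 'm'  (+1)
Edit distance = 3
Max length = max(7, 7) = 7
Similarity = 1 - 3/7
= 0.5714


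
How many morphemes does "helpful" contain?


Word: "helpful"
Morphemes: help + -ful
Each morpheme carries meaning
= 2 morphemes


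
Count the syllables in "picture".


Word: "picture"
Syllable breakdown: pic-ture
Counting: 2 parts
= 2 syllables


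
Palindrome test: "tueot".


Word: "tueot"
Reversed: "toeut"
Forward == Backward? tueot != toeut
Palindrome = No


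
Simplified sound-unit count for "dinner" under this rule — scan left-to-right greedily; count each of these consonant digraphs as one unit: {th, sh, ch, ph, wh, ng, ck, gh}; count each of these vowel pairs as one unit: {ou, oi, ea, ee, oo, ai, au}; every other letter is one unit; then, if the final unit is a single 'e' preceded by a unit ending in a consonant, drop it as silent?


Word: "dinner" (6 letters)
Left-to-right scan:
  [1] 'd' (letter)
  [2] 'i' (letter)
  [3] 'n' (letter)
  [4] 'n' (letter)
  [5] 'e' (letter)
  [6] 'r' (letter)
Units from scan: 6
Sound units = 6 units


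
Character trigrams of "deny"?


Word: "deny" (length 4)
Number of trigrams = 4 - 3 + 1 = 2
  Position 0: "den"
  Position 1: "eny"
Trigrams = "den", "eny"


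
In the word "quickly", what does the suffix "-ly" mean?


Suffix: -ly
Example: quickly = quick + -ly
Meaning = in a manner


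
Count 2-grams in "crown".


Word: "crown" (length 5)
Number of 2-grams = length - 2 + 1 = 5 - 2 + 1
= 4


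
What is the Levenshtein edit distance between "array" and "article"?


Word 1: "array" (length 5)
Word 2: "article" (length 7)
One optimal edit sequence (insert/delete/substitute each cost 1):
  1. keep 'a'
  2. keep 'r'
  3. insert 't'  (+1)
  4. insert 'i'  (+1)
  5. substitute 'r' -> 'c'  (+1)
  6. substitute 'a' -> 'l'  (+1)
  7. substitute 'y' -> 'e'  (+1)
Total edit operations: 5
Edit distance = 5


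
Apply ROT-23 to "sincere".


Word: "sincere"
Shift: 23
Each letter → (letter + shift) mod 26:
  's' (18) + 23 = 15 → 'p'
  'i' (8) + 23 = 5 → 'f'
  'n' (13) + 23 = 10 → 'k'
  'c' (2) + 23 = 25 → 'z'
  'e' (4) + 23 = 1 → 'b'
  'r' (17) + 23 = 14 → 'o'
  'e' (4) + 23 = 1 → 'b'
Result = "pfkzbob"


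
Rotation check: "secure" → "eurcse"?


Word: "secure", Candidate: "eurcse"
Method: check if candidate is substring of word+word
"securesecure" contains "eurcse"? No
Is rotation = No


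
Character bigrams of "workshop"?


Word: "workshop" (length 8)
Number of bigrams = 8 - 2 + 1 = 7
  Position 0: "wo"
  Position 1: "or"
  Position 2: "rk"
  Position 3: "ks"
  Position 4: "sh"
  Position 5: "ho"
  Position 6: "op"
Bigrams = "wo", "or", "rk", "ks", "sh", "ho", "op"


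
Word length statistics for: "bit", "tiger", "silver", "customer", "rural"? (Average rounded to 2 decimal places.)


Lengths: "bit"=3, "tiger"=5, "silver"=6, "customer"=8, "rural"=5
Sum = 27, Count = 5
Average = 27/5 = 5.40
= avg=5.40, min=3, max=8


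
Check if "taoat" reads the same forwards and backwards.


Word: "taoat"
Reversed: "taoat"
Forward == Backward? taoat == taoat
Palindrome = Yes


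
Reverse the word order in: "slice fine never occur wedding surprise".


Original: "slice fine never occur wedding surprise"
Words (1..n): slice | fine | never | occur | wedding | surprise
Reversed (n..1): surprise | wedding | occur | never | fine | slice
Result = "surprise wedding occur never fine slice"


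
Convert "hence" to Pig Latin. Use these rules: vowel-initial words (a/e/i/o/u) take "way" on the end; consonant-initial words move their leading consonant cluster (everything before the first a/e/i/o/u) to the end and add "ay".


Word: "hence"
Starts with consonant(s) → move to end, add 'ay'
Consonant cluster: "h"
Pig Latin = "encehay"


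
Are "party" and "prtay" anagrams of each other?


Word 1: "party" → sorted: aprty
Word 2: "prtay" → sorted: aprty
Same letters? aprty == aprty
Anagram = Yes


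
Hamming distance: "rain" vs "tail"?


Comparing character by character (same length = 4):
  Pos 0: 'r' vs 't' !=
  Pos 1: 'a' vs 'a' =
  Pos 2: 'i' vs 'i' =
  Pos 3: 'n' vs 'l' !=
Hamming distance = 2


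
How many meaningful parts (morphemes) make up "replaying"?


Word: "replaying"
Morphemes: re- | play | -ing
Each morpheme carries meaning
= 3 morphemes


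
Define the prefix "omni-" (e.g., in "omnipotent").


Prefix: omni-
As in: omnipotent -> omni- + potent
Meaning = all


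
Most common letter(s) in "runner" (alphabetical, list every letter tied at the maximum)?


Word: "runner"
Letter counts:
  'e': 1
  'n': 2
  'r': 2
  'u': 1
Maximum count = 2
Most frequent = 'n', 'r' (2 times each)


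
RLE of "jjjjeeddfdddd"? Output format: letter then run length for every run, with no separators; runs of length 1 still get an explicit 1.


String: "jjjjeeddfdddd"
Scanning for consecutive runs:
  'j' x 4
  'e' x 2
  'd' x 2
  'f' x 1
  'd' x 4
RLE = "j4e2d2f1d4"


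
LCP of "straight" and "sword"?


Word 1: "straight"
Word 2: "sword"
Comparing from start:
  Pos 0: 's' == 's'
  Pos 1: 't' != 'w' (stop)
LCP = "s" (length 1)


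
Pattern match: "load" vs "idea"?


Pattern of "load": [0, 1, 2, 3]
Pattern of "idea": [0, 1, 2, 3]
Patterns match
Same pattern = Yes


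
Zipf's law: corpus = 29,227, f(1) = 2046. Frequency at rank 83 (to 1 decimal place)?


Zipf's law: f(r) = f(1) / r
f(1) = 2046
f(83) = 2046 / 83
= 24.7 occurrences


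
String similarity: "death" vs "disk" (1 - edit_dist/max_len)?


Word 1: "death" (length 5)
Word 2: "disk" (length 4)
One optimal edit sequence:
  1. keep 'd'
  2. delete 'e'  (+1)
  3. substitute 'a' -> 'i'  (+1)
  4. substitute 't' -> 's'  (+1)
  5. substitute 'h' -> 'k'  (+1)
Edit distance = 4
Max length = max(5, 4) = 5
Similarity = 1 - 4/5
= 0.2000


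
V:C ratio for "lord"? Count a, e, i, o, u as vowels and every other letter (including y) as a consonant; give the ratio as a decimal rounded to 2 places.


Word: "lord"
Vowels (a,e,i,o,u): 1
Consonants: 3
Ratio = 1/3
= 0.33


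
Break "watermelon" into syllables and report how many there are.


Word: "watermelon"
Syllable breakdown: wa | ter | mel | on
Counting: 4 parts
= 4 syllables


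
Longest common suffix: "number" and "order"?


Word 1: "number"
Word 2: "order"
Comparing from end:
  Pos -1: 'r' == 'r'
  Pos -2: 'e' == 'e'
  Pos -3: 'b' != 'd' (stop)
LCS = "er" (length 2)


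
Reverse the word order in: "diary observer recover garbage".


Original: "diary observer recover garbage"
Words (1..n): diary | observer | recover | garbage
Reversed (n..1): garbage | recover | observer | diary
Result = "garbage recover observer diary"


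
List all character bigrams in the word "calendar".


Word: "calendar" (length 8)
Number of bigrams = 8 - 2 + 1 = 7
  Position 0: "ca"
  Position 1: "al"
  Position 2: "le"
  Position 3: "en"
  Position 4: "nd"
  Position 5: "da"
  Position 6: "ar"
Bigrams = "ca", "al", "le", "en", "nd", "da", "ar"


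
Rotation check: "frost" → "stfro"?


Word: "frost", Candidate: "stfro"
Method: check if candidate is substring of word+word
"frostfrost" contains "stfro"? Yes
Is rotation = Yes


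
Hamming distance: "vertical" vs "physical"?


Comparing character by character (same length = 8):
  Pos 0: 'v' vs 'p' !=
  Pos 1: 'e' vs 'h' !=
  Pos 2: 'r' vs 'y' !=
  Pos 3: 't' vs 's' !=
  Pos 4: 'i' vs 'i' =
  Pos 5: 'c' vs 'c' =
  Pos 6: 'a' vs 'a' =
  Pos 7: 'l' vs 'l' =
Hamming distance = 4


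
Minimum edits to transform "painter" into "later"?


Word 1: "painter" (length 7)
Word 2: "later" (length 5)
One optimal edit sequence (insert/delete/substitute each cost 1):
  1. substitute 'p' -> 'l'  (+1)
  2. keep 'a'
  3. delete 'i'  (+1)
  4. delete 'n'  (+1)
  5. keep 't'
  6. keep 'e'
  7. keep 'r'
Total edit operations: 3
Edit distance = 3


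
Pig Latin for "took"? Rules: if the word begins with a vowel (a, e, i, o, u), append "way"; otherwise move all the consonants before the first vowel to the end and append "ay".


Word: "took"
Starts with consonant(s) → move to end, add 'ay'
Consonant cluster: "t"
Pig Latin = "ooktay"


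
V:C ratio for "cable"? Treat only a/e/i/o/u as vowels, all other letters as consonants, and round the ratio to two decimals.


Word: "cable"
Vowels (a,e,i,o,u): 2
Consonants: 3
Ratio = 2/3
= 0.67


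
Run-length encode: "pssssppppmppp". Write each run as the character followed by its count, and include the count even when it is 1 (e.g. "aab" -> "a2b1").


String: "pssssppppmppp"
Scanning for consecutive runs:
  'p' x 1
  's' x 4
  'p' x 4
  'm' x 1
  'p' x 3
RLE = "p1s4p4m1p3"


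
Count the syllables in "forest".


Word: "forest"
Syllable breakdown: for / est
Counting: 2 parts
= 2 syllables


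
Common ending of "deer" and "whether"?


Word 1: "deer"
Word 2: "whether"
Comparing from end:
  Pos -1: 'r' == 'r'
  Pos -2: 'e' == 'e'
  Pos -3: 'e' != 'h' (stop)
LCS = "er" (length 2)


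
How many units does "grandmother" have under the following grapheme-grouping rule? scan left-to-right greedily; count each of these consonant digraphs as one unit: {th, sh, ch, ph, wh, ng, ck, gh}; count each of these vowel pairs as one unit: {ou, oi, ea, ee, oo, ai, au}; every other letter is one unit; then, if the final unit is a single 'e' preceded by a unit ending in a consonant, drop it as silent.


Word: "grandmother" (11 letters)
Left-to-right scan:
  1. 'g' (letter)
  2. 'r' (letter)
  3. 'a' (letter)
  4. 'n' (letter)
  5. 'd' (letter)
  6. 'm' (letter)
  7. 'o' (letter)
  8. 'th' (digraph)
  9. 'e' (letter)
  10. 'r' (letter)
Units from scan: 10
Sound units = 10 units


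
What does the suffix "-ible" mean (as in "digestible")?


Suffix: -ible
Example: digestible = digest + -ible
Meaning = capable of


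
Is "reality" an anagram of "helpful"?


Word 1: "helpful" → sorted: efhllpu
Word 2: "reality" → sorted: aeilrty
Same letters? efhllpu != aeilrty
Anagram = No


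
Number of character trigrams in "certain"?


Word: "certain" (length 7)
Number of 3-grams = length - 3 + 1 = 7 - 3 + 1
= 5


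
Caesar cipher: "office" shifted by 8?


Word: "office"
Shift: 8
Each letter → (letter + shift) mod 26:
  'o' (14) + 8 = 22 → 'w'
  'f' (5) + 8 = 13 → 'n'
  'f' (5) + 8 = 13 → 'n'
  'i' (8) + 8 = 16 → 'q'
  'c' (2) + 8 = 10 → 'k'
  'e' (4) + 8 = 12 → 'm'
Result = "wnnqkm"


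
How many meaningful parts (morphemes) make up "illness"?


Word: "illness"
Morphemes: ill | -ness
Each morpheme carries meaning
= 2 morphemes


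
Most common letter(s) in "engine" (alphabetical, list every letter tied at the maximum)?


Word: "engine"
Letter counts:
  'e': 2
  'g': 1
  'i': 1
  'n': 2
Maximum count = 2
Most frequent = 'e', 'n' (2 times each)


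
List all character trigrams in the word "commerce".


Word: "commerce" (length 8)
Number of trigrams = 8 - 3 + 1 = 6
  Position 0: "com"
  Position 1: "omm"
  Position 2: "mme"
  Position 3: "mer"
  Position 4: "erc"
  Position 5: "rce"
Trigrams = "com", "omm", "mme", "mer", "erc", "rce"


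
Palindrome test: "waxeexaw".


Word: "waxeexaw"
Reversed: "waxeexaw"
Forward == Backward? waxeexaw == waxeexaw
Palindrome = Yes


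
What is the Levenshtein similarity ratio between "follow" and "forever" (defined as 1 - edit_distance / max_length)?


Word 1: "follow" (length 6)
Word 2: "forever" (length 7)
One optimal edit sequence:
  1. keep 'f'
  2. keep 'o'
  3. insert 'r'  (+1)
  4. substitute 'l' -> 'e'  (+1)
  5. substitute 'l' -> 'v'  (+1)
  6. substitute 'o' -> 'e'  (+1)
  7. substitute 'w' -> 'r'  (+1)
Edit distance = 5
Max length = max(6, 7) = 7
Similarity = 1 - 5/7
= 0.2857


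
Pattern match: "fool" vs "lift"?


Pattern of "fool": [0, 1, 1, 2]
Pattern of "lift": [0, 1, 2, 3]
Patterns do not match
Same pattern = No


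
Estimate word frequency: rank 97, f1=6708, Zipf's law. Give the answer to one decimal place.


Zipf's law: f(r) = f(1) / r
f(1) = 6708
f(97) = 6708 / 97
= 69.2 occurrences


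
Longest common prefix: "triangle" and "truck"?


Word 1: "triangle"
Word 2: "truck"
Comparing from start:
  Pos 0: 't' == 't'
  Pos 1: 'r' == 'r'
  Pos 2: 'i' != 'u' (stop)
LCP = "tr" (length 2)


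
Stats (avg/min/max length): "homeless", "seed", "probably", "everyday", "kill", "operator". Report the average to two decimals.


Lengths: "homeless"=8, "seed"=4, "probably"=8, "everyday"=8, "kill"=4, "operator"=8
Sum = 40, Count = 6
Average = 40/6 = 6.67
= avg=6.67, min=4, max=8


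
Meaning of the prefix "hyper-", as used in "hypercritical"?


Prefix: hyper-
As in: hypercritical -> hyper- + critical
Meaning = over / excessive


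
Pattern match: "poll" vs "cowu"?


Pattern of "poll": [0, 1, 2, 2]
Pattern of "cowu": [0, 1, 2, 3]
Patterns do not match
Same pattern = No


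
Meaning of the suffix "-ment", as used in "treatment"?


Suffix: -ment
Example: treatment = treat + -ment
Meaning = result of action


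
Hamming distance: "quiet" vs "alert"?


Comparing character by character (same length = 5):
  Pos 0: 'q' vs 'a' !=
  Pos 1: 'u' vs 'l' !=
  Pos 2: 'i' vs 'e' !=
  Pos 3: 'e' vs 'r' !=
  Pos 4: 't' vs 't' =
Hamming distance = 4


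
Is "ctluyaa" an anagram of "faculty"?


Word 1: "faculty" → sorted: acfltuy
Word 2: "ctluyaa" → sorted: aacltuy
Same letters? acfltuy != aacltuy
Anagram = No


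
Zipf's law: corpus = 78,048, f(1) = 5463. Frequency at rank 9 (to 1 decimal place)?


Zipf's law: f(r) = f(1) / r
f(1) = 5463
f(9) = 5463 / 9
= 607.0 occurrences


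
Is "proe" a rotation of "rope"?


Word: "rope", Candidate: "proe"
Method: check if candidate is substring of word+word
"roperope" contains "proe"? No
Is rotation = No


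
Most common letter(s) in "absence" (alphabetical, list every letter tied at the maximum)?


Word: "absence"
Letter counts:
  'a': 1
  'b': 1
  'c': 1
  'e': 2
  'n': 1
  's': 1
Maximum count = 2
Most frequent = 'e' (2 times each)


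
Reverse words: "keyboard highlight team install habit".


Original: "keyboard highlight team install habit"
Words (1..n): keyboard | highlight | team | install | habit
Reversed (n..1): habit | install | team | highlight | keyboard
Result = "habit install team highlight keyboard"


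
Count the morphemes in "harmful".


Word: "harmful"
Morphemes: harm + -ful
Each morpheme carries meaning
= 2 morphemes


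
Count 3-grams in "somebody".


Word: "somebody" (length 8)
Number of 3-grams = length - 3 + 1 = 8 - 3 + 1
= 6


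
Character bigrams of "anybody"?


Word: "anybody" (length 7)
Number of bigrams = 7 - 2 + 1 = 6
  Position 0: "an"
  Position 1: "ny"
  Position 2: "yb"
  Position 3: "bo"
  Position 4: "od"
  Position 5: "dy"
Bigrams = "an", "ny", "yb", "bo", "od", "dy"


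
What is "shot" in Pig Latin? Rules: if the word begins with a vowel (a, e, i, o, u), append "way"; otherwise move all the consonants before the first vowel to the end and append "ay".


Word: "shot"
Starts with consonant(s) → move to end, add 'ay'
Consonant cluster: "sh"
Pig Latin = "otshay"


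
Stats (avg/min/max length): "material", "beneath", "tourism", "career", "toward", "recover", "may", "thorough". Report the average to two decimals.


Lengths: "material"=8, "beneath"=7, "tourism"=7, "career"=6, "toward"=6, "recover"=7, "may"=3, "thorough"=8
Sum = 52, Count = 8
Average = 52/8 = 6.50
= avg=6.50, min=3, max=8


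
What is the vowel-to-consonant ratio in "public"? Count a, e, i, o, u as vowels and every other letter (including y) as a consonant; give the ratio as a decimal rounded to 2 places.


Word: "public"
Vowels (a,e,i,o,u): 2
Consonants: 4
Ratio = 2/4
= 0.50


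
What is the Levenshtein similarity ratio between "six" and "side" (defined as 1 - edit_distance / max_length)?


Word 1: "six" (length 3)
Word 2: "side" (length 4)
One optimal edit sequence:
  1. keep 's'
  2. keep 'i'
  3. insert 'd'  (+1)
  4. substitute 'x' -> 'e'  (+1)
Edit distance = 2
Max length = max(3, 4) = 4
Similarity = 1 - 2/4
= 0.5000


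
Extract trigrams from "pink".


Word: "pink" (length 4)
Number of trigrams = 4 - 3 + 1 = 2
  Position 0: "pin"
  Position 1: "ink"
Trigrams = "pin", "ink"


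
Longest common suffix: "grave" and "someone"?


Word 1: "grave"
Word 2: "someone"
Comparing from end:
  Pos -1: 'e' == 'e'
  Pos -2: 'v' != 'n' (stop)
LCS = "e" (length 1)


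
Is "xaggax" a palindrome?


Word: "xaggax"
Reversed: "xaggax"
Forward == Backward? xaggax == xaggax
Palindrome = Yes


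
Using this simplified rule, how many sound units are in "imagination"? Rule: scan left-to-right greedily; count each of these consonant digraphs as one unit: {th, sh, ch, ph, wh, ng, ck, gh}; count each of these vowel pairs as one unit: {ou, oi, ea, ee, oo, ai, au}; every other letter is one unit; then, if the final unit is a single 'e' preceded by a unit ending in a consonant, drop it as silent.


Word: "imagination" (11 letters)
Left-to-right scan:
  (1) 'i' (letter)
  (2) 'm' (letter)
  (3) 'a' (letter)
  (4) 'g' (letter)
  (5) 'i' (letter)
  (6) 'n' (letter)
  (7) 'a' (letter)
  (8) 't' (letter)
  (9) 'i' (letter)
  (10) 'o' (letter)
  (11) 'n' (letter)
Units from scan: 11
Sound units = 11 units


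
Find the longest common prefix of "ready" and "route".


Word 1: "ready"
Word 2: "route"
Comparing from start:
  Pos 0: 'r' == 'r'
  Pos 1: 'e' != 'o' (stop)
LCP = "r" (length 1)


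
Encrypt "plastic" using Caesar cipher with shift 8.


Word: "plastic"
Shift: 8
Each letter → (letter + shift) mod 26:
  'p' (15) + 8 = 23 → 'x'
  'l' (11) + 8 = 19 → 't'
  'a' (0) + 8 = 8 → 'i'
  's' (18) + 8 = 0 → 'a'
  't' (19) + 8 = 1 → 'b'
  'i' (8) + 8 = 16 → 'q'
  'c' (2) + 8 = 10 → 'k'
Result = "xtiabqk"


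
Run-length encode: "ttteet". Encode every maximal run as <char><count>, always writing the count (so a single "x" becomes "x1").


String: "ttteet"
Scanning for consecutive runs:
  't' x 3
  'e' x 2
  't' x 1
RLE = "t3e2t1"


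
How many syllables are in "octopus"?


Word: "octopus"
Syllable breakdown: oc | to | pus
Counting: 3 parts
= 3 syllables


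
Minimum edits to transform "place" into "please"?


Word 1: "place" (length 5)
Word 2: "please" (length 6)
One optimal edit sequence (insert/delete/substitute each cost 1):
  1. keep 'p'
  2. keep 'l'
  3. insert 'e'  (+1)
  4. keep 'a'
  5. substitute 'c' -> 's'  (+1)
  6. keep 'e'
Total edit operations: 2
Edit distance = 2


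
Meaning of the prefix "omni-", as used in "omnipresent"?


Prefix: omni-
As in: omnipresent -> omni- + present
Meaning = all


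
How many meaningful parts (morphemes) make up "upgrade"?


Word: "upgrade"
Morphemes: up- + grade
Each morpheme carries meaning
= 2 morphemes


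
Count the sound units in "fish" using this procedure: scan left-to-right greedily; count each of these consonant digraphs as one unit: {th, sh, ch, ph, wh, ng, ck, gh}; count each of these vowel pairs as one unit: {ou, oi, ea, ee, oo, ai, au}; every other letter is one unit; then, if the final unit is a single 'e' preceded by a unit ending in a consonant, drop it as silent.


Word: "fish" (4 letters)
Left-to-right scan:
  (1) 'f' (letter)
  (2) 'i' (letter)
  (3) 'sh' (digraph)
Units from scan: 3
Sound units = 3 units


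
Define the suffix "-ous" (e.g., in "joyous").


Suffix: -ous
As in: joyous -> joy + -ous
Meaning = having quality of


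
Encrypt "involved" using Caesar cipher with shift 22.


Word: "involved"
Shift: 22
Each letter → (letter + shift) mod 26:
  'i' (8) + 22 = 4 → 'e'
  'n' (13) + 22 = 9 → 'j'
  'v' (21) + 22 = 17 → 'r'
  'o' (14) + 22 = 10 → 'k'
  'l' (11) + 22 = 7 → 'h'
  'v' (21) + 22 = 17 → 'r'
  'e' (4) + 22 = 0 → 'a'
  'd' (3) + 22 = 25 → 'z'
Result = "ejrkhraz"


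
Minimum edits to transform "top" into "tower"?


Word 1: "top" (length 3)
Word 2: "tower" (length 5)
One optimal edit sequence (insert/delete/substitute each cost 1):
  1. keep 't'
  2. keep 'o'
  3. insert 'w'  (+1)
  4. insert 'e'  (+1)
  5. substitute 'p' -> 'r'  (+1)
Total edit operations: 3
Edit distance = 3


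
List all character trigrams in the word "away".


Word: "away" (length 4)
Number of trigrams = 4 - 3 + 1 = 2
  Position 0: "awa"
  Position 1: "way"
Trigrams = "awa", "way"


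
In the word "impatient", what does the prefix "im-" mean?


Prefix: im-
Example: impatient = im- + patient
Meaning = not / into


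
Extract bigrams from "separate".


Word: "separate" (length 8)
Number of bigrams = 8 - 2 + 1 = 7
  Position 0: "se"
  Position 1: "ep"
  Position 2: "pa"
  Position 3: "ar"
  Position 4: "ra"
  Position 5: "at"
  Position 6: "te"
Bigrams = "se", "ep", "pa", "ar", "ra", "at", "te"


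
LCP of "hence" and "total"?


Word 1: "hence"
Word 2: "total"
Comparing from start:
  Pos 0: 'h' != 't' (stop)
LCP = "" (length 0)


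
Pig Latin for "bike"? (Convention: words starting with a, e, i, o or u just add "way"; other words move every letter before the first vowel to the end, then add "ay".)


Word: "bike"
Starts with consonant(s) → move to end, add 'ay'
Consonant cluster: "b"
Pig Latin = "ikebay"


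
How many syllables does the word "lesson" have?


Word: "lesson"
Syllable breakdown: les-son
Counting: 2 parts
= 2 syllables


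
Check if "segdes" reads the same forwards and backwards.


Word: "segdes"
Reversed: "sedges"
Forward == Backward? segdes != sedges
Palindrome = No


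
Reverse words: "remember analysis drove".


Original: "remember analysis drove"
Words (1..n): remember | analysis | drove
Reversed (n..1): drove | analysis | remember
Result = "drove analysis remember"


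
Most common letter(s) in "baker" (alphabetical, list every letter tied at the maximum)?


Word: "baker"
Letter counts:
  'a': 1
  'b': 1
  'e': 1
  'k': 1
  'r': 1
Maximum count = 1
Most frequent = 'a', 'b', 'e', 'k', 'r' (1 time each)


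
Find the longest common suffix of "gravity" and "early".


Word 1: "gravity"
Word 2: "early"
Comparing from end:
  Pos -1: 'y' == 'y'
  Pos -2: 't' != 'l' (stop)
LCS = "y" (length 1)


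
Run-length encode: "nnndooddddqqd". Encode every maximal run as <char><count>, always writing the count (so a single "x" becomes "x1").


String: "nnndooddddqqd"
Scanning for consecutive runs:
  'n' x 3
  'd' x 1
  'o' x 2
  'd' x 4
  'q' x 2
  'd' x 1
RLE = "n3d1o2d4q2d1"


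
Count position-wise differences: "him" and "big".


Comparing character by character (same length = 3):
  Pos 0: 'h' vs 'b' !=
  Pos 1: 'i' vs 'i' =
  Pos 2: 'm' vs 'g' !=
Hamming distance = 2


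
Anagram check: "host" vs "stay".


Word 1: "host" → sorted: host
Word 2: "stay" → sorted: asty
Same letters? host != asty
Anagram = No


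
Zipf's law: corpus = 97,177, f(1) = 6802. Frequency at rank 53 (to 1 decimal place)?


Zipf's law: f(r) = f(1) / r
f(1) = 6802
f(53) = 6802 / 53
= 128.3 occurrences


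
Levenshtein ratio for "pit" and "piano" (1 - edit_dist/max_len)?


Word 1: "pit" (length 3)
Word 2: "piano" (length 5)
One optimal edit sequence:
  1. keep 'p'
  2. keep 'i'
  3. insert 'a'  (+1)
  4. insert 'n'  (+1)
  5. substitute 't' -> 'o'  (+1)
Edit distance = 3
Max length = max(3, 5) = 5
Similarity = 1 - 3/5
= 0.4000


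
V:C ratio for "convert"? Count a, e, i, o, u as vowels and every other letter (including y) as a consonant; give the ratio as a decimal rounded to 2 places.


Word: "convert"
Vowels (a,e,i,o,u): 2
Consonants: 5
Ratio = 2/5
= 0.40


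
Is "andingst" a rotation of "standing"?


Word: "standing", Candidate: "andingst"
Method: check if candidate is substring of word+word
"standingstanding" contains "andingst"? Yes
Is rotation = Yes


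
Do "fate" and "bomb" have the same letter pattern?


Pattern of "fate": [0, 1, 2, 3]
Pattern of "bomb": [0, 1, 2, 0]
Patterns do not match
Same pattern = No


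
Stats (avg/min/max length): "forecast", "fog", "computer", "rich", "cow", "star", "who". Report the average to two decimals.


Lengths: "forecast"=8, "fog"=3, "computer"=8, "rich"=4, "cow"=3, "star"=4, "who"=3
Sum = 33, Count = 7
Average = 33/7 = 4.71
= avg=4.71, min=3, max=8


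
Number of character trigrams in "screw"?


Word: "screw" (length 5)
Number of 3-grams = length - 3 + 1 = 5 - 3 + 1
= 3


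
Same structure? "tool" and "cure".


Pattern of "tool": [0, 1, 1, 2]
Pattern of "cure": [0, 1, 2, 3]
Patterns do not match
Same pattern = No


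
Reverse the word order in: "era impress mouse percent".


Original: "era impress mouse percent"
Words (1..n): era | impress | mouse | percent
Reversed (n..1): percent | mouse | impress | era
Result = "percent mouse impress era"


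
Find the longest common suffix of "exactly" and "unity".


Word 1: "exactly"
Word 2: "unity"
Comparing from end:
  Pos -1: 'y' == 'y'
  Pos -2: 'l' != 't' (stop)
LCS = "y" (length 1)


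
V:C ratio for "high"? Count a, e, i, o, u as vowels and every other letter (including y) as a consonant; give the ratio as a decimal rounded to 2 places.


Word: "high"
Vowels (a,e,i,o,u): 1
Consonants: 3
Ratio = 1/3
= 0.33


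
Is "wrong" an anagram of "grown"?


Word 1: "grown" → sorted: gnorw
Word 2: "wrong" → sorted: gnorw
Same letters? gnorw == gnorw
Anagram = Yes


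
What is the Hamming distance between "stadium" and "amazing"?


Comparing character by character (same length = 7):
  Pos 0: 's' vs 'a' !=
  Pos 1: 't' vs 'm' !=
  Pos 2: 'a' vs 'a' =
  Pos 3: 'd' vs 'z' !=
  Pos 4: 'i' vs 'i' =
  Pos 5: 'u' vs 'n' !=
  Pos 6: 'm' vs 'g' !=
Hamming distance = 5


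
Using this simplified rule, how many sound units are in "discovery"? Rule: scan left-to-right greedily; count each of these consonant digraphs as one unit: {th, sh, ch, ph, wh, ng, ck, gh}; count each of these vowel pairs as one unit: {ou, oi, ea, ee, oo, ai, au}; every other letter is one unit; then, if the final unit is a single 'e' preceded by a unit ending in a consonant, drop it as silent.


Word: "discovery" (9 letters)
Left-to-right scan:
  [1] 'd' (letter)
  [2] 'i' (letter)
  [3] 's' (letter)
  [4] 'c' (letter)
  [5] 'o' (letter)
  [6] 'v' (letter)
  [7] 'e' (letter)
  [8] 'r' (letter)
  [9] 'y' (letter)
Units from scan: 9
Sound units = 9 units


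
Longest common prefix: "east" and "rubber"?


Word 1: "east"
Word 2: "rubber"
Comparing from start:
  Pos 0: 'e' != 'r' (stop)
LCP = "" (length 0)


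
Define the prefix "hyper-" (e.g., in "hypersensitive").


Prefix: hyper-
Example: hypersensitive = hyper- + sensitive
Meaning = over / excessive


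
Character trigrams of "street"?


Word: "street" (length 6)
Number of trigrams = 6 - 3 + 1 = 4
  Position 0: "str"
  Position 1: "tre"
  Position 2: "ree"
  Position 3: "eet"
Trigrams = "str", "tre", "ree", "eet"


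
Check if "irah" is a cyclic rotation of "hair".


Word: "hair", Candidate: "irah"
Method: check if candidate is substring of word+word
"hairhair" contains "irah"? No
Is rotation = No


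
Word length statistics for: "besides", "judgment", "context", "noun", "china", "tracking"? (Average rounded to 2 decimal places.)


Lengths: "besides"=7, "judgment"=8, "context"=7, "noun"=4, "china"=5, "tracking"=8
Sum = 39, Count = 6
Average = 39/6 = 6.50
= avg=6.50, min=4, max=8


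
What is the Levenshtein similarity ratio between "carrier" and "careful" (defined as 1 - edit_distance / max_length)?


Word 1: "carrier" (length 7)
Word 2: "careful" (length 7)
One optimal edit sequence:
  1. keep 'c'
  2. keep 'a'
  3. keep 'r'
  4. substitute 'r' -> 'e'  (+1)
  5. substitute 'i' -> 'f'  (+1)
  6. substitute 'e' -> 'u'  (+1)
  7. substitute 'r' -> 'l'  (+1)
Edit distance = 4
Max length = max(7, 7) = 7
Similarity = 1 - 4/7
= 0.4286


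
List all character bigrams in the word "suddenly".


Word: "suddenly" (length 8)
Number of bigrams = 8 - 2 + 1 = 7
  Position 0: "su"
  Position 1: "ud"
  Position 2: "dd"
  Position 3: "de"
  Position 4: "en"
  Position 5: "nl"
  Position 6: "ly"
Bigrams = "su", "ud", "dd", "de", "en", "nl", "ly"


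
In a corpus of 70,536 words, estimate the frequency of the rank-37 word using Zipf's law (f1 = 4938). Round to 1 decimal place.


Zipf's law: f(r) = f(1) / r
f(1) = 4938
f(37) = 4938 / 37
= 133.5 occurrences


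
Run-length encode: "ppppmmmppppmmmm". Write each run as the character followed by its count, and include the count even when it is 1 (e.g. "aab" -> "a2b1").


String: "ppppmmmppppmmmm"
Scanning for consecutive runs:
  'p' x 4
  'm' x 3
  'p' x 4
  'm' x 4
RLE = "p4m3p4m4"


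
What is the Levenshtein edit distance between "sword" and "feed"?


Word 1: "sword" (length 5)
Word 2: "feed" (length 4)
One optimal edit sequence (insert/delete/substitute each cost 1):
  1. delete 's'  (+1)
  2. substitute 'w' -> 'f'  (+1)
  3. substitute 'o' -> 'e'  (+1)
  4. substitute 'r' -> 'e'  (+1)
  5. keep 'd'
Total edit operations: 4
Edit distance = 4


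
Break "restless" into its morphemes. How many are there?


Word: "restless"
Morphemes: rest / -less
Each morpheme carries meaning
= 2 morphemes


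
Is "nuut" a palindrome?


Word: "nuut"
Reversed: "tuun"
Forward == Backward? nuut != tuun
Palindrome = No


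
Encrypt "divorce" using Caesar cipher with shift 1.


Word: "divorce"
Shift: 1
Each letter → (letter + shift) mod 26:
  'd' (3) + 1 = 4 → 'e'
  'i' (8) + 1 = 9 → 'j'
  'v' (21) + 1 = 22 → 'w'
  'o' (14) + 1 = 15 → 'p'
  'r' (17) + 1 = 18 → 's'
  'c' (2) + 1 = 3 → 'd'
  'e' (4) + 1 = 5 → 'f'
Result = "ejwpsdf"


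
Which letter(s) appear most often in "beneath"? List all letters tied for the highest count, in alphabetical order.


Word: "beneath"
Letter counts:
  'a': 1
  'b': 1
  'e': 2
  'h': 1
  'n': 1
  't': 1
Maximum count = 2
Most frequent = 'e' (2 times each)


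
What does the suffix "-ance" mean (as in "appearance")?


Suffix: -ance
Example: appearance (appear + -ance)
Meaning = state of


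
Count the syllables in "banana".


Word: "banana"
Syllable breakdown: ba · na · na
Counting: 3 parts
= 3 syllables


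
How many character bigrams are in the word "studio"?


Word: "studio" (length 6)
Number of 2-grams = length - 2 + 1 = 6 - 2 + 1
= 5


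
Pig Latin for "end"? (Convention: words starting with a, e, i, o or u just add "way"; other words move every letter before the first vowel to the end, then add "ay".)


Word: "end"
Starts with vowel → add 'way'
Pig Latin = "endway"


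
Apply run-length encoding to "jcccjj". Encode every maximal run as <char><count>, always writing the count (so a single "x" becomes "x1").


String: "jcccjj"
Scanning for consecutive runs:
  'j' x 1
  'c' x 3
  'j' x 2
RLE = "j1c3j2"


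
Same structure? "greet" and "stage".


Pattern of "greet": [0, 1, 2, 2, 3]
Pattern of "stage": [0, 1, 2, 3, 4]
Patterns do not match
Same pattern = No


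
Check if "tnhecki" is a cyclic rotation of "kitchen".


Word: "kitchen", Candidate: "tnhecki"
Method: check if candidate is substring of word+word
"kitchenkitchen" contains "tnhecki"? No
Is rotation = No


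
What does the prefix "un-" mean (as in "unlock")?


Prefix: un-
Example: unlock = un- + lock
Meaning = not / reverse


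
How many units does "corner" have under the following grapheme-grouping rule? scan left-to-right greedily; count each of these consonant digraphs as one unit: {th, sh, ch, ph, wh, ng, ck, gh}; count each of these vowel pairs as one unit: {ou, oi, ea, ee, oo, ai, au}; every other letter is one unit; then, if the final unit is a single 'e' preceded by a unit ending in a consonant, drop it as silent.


Word: "corner" (6 letters)
Left-to-right scan:
  (1) 'c' (letter)
  (2) 'o' (letter)
  (3) 'r' (letter)
  (4) 'n' (letter)
  (5) 'e' (letter)
  (6) 'r' (letter)
Units from scan: 6
Sound units = 6 units


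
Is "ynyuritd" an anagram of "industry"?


Word 1: "industry" → sorted: dinrstuy
Word 2: "ynyuritd" → sorted: dinrtuyy
Same letters? dinrstuy != dinrtuyy
Anagram = No


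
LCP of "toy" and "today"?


Word 1: "toy"
Word 2: "today"
Comparing from start:
  Pos 0: 't' == 't'
  Pos 1: 'o' == 'o'
  Pos 2: 'y' != 'd' (stop)
LCP = "to" (length 2)


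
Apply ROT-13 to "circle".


Word: "circle"
Shift: 13
Each letter → (letter + shift) mod 26:
  'c' (2) + 13 = 15 → 'p'
  'i' (8) + 13 = 21 → 'v'
  'r' (17) + 13 = 4 → 'e'
  'c' (2) + 13 = 15 → 'p'
  'l' (11) + 13 = 24 → 'y'
  'e' (4) + 13 = 17 → 'r'
Result = "pvepyr"


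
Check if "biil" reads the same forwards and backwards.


Word: "biil"
Reversed: "liib"
Forward == Backward? biil != liib
Palindrome = No


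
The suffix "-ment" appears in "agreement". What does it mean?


Suffix: -ment
Example: agreement (agree + -ment)
Meaning = result of action


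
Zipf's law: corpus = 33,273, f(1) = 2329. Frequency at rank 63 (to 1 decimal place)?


Zipf's law: f(r) = f(1) / r
f(1) = 2329
f(63) = 2329 / 63
= 37.0 occurrences


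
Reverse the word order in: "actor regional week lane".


Original: "actor regional week lane"
Words (1..n): actor | regional | week | lane
Reversed (n..1): lane | week | regional | actor
Result = "lane week regional actor"


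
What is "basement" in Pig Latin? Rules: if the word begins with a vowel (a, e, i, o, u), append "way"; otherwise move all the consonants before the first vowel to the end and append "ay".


Word: "basement"
Starts with consonant(s) → move to end, add 'ay'
Consonant cluster: "b"
Pig Latin = "asementbay"


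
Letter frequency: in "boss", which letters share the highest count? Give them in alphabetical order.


Word: "boss"
Letter counts:
  'b': 1
  'o': 1
  's': 2
Maximum count = 2
Most frequent = 's' (2 times each)
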